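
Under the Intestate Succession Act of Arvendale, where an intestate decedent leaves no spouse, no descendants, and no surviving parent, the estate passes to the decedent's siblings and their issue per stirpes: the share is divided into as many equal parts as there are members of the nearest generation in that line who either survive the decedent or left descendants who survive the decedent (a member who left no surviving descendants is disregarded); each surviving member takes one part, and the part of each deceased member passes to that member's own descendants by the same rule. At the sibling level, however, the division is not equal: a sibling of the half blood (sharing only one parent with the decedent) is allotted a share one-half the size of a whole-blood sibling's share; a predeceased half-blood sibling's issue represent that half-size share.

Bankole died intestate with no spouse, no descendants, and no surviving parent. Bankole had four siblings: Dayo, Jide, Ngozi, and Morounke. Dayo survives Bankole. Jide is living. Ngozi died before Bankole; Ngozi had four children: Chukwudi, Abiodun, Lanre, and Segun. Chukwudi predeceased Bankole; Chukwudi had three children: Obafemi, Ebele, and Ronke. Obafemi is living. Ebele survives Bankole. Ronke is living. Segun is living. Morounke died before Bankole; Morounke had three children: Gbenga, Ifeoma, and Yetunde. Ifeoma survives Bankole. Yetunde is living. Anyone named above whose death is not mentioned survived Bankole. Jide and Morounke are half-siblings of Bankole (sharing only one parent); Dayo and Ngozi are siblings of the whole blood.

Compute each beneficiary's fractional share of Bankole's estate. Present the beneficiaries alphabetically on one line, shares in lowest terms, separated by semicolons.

No spouse, descendants, or parent survives, so the estate passes to Bankole's siblings per stirpes.
Half-blood siblings count for one-half the weight of whole-blood siblings at the initial division.
Dividing 1 in proportion to weights (total weight 3): Dayo (weight 1) → 1/3; Jide (weight 1/2) → 1/6; Ngozi (weight 1) → 1/3; Morounke (weight 1/2) → 1/6.
Dayo is living and takes 1/3.
Jide is living and takes 1/6.
Ngozi predeceased; the 1/3 allotted to Ngozi's branch passes to Ngozi's issue by representation.
The 1/3 is divided into 4 equal shares of 1/12 among Chukwudi, Abiodun, Lanre, Segun.
Chukwudi predeceased; the 1/12 allotted to Chukwudi's branch passes to Chukwudi's issue by representation.
The 1/12 is divided into 3 equal shares of 1/36 among Obafemi, Ebele, Ronke.
Obafemi is living and takes 1/36.
Ebele is living and takes 1/36.
Ronke is living and takes 1/36.
Abiodun is living and takes 1/12.
Lanre is living and takes 1/12.
Segun is living and takes 1/12.
Morounke predeceased; the 1/6 allotted to Morounke's branch passes to Morounke's issue by representation.
The 1/6 is divided into 3 equal shares of 1/18 among Gbenga, Ifeoma, Yetunde.
Gbenga is living and takes 1/18.
Ifeoma is living and takes 1/18.
Yetunde is living and takes 1/18.

Abiodun 1/12; Dayo 1/3; Ebele 1/36; Gbenga 1/18; Ifeoma 1/18; Jide 1/6; Lanre 1/12; Obafemi 1/36; Ronke 1/36; Segun 1/12; Yetunde 1/18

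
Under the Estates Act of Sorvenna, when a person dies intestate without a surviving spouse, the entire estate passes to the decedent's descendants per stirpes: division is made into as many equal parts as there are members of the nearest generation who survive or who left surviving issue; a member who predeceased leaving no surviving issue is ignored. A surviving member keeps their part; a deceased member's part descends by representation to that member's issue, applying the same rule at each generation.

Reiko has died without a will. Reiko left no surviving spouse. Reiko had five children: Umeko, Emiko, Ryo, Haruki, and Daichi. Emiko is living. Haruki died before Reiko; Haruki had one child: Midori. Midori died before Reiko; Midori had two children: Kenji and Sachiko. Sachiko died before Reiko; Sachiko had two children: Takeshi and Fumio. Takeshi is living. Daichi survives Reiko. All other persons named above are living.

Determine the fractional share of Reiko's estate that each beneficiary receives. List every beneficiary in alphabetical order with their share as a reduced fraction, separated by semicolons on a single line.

There is no surviving spouse, so the entire estate passes to Reiko's descendants per stirpes.
The estate is divided into 5 equal shares of 1/5 among Umeko, Emiko, Ryo, Haruki, Daichi.
Umeko is living and takes 1/5.
Emiko is living and takes 1/5.
Ryo is living and takes 1/5.
Haruki predeceased; the 1/5 allotted to Haruki's branch passes to Haruki's issue by representation.
Midori's line is the sole branch at this level, so the full 1/5 passes to Midori's issue by representation.
The 1/5 is divided into 2 equal shares of 1/10 among Kenji, Sachiko.
Kenji is living and takes 1/10.
Sachiko predeceased; the 1/10 allotted to Sachiko's branch passes to Sachiko's issue by representation.
The 1/10 is divided into 2 equal shares of 1/20 among Takeshi, Fumio.
Takeshi is living and takes 1/20.
Fumio is living and takes 1/20.
Daichi is living and takes 1/5.

Daichi 1/5; Emiko 1/5; Fumio 1/20; Kenji 1/10; Ryo 1/5; Takeshi 1/20; Umeko 1/5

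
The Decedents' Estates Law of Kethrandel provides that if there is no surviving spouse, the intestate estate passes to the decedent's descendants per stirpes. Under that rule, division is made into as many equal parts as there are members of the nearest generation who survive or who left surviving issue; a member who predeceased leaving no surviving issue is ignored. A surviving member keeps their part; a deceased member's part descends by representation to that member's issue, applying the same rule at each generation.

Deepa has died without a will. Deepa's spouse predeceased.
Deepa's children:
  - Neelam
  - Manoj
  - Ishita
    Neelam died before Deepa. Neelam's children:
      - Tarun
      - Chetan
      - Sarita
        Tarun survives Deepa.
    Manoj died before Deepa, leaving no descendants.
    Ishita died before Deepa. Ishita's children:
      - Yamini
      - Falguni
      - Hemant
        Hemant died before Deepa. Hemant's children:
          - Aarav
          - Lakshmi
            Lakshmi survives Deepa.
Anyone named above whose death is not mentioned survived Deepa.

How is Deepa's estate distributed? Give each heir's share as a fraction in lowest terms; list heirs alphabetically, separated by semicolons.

Aarav 1/12; Chetan 1/6; Falguni 1/6; Lakshmi 1/12; Sarita 1/6; Tarun 1/6; Yamini 1/6

There is no surviving spouse, so the entire estate passes to Deepa's descendants per stirpes.
Manoj left no surviving issue, so that branch lapses and is disregarded.
The estate is divided into 2 equal shares of 1/2 among Neelam, Ishita.
Neelam predeceased; the 1/2 allotted to Neelam's branch passes to Neelam's issue by representation.
The 1/2 is divided into 3 equal shares of 1/6 among Tarun, Chetan, Sarita.
Tarun is living and takes 1/6.
Chetan is living and takes 1/6.
Sarita is living and takes 1/6.
Ishita predeceased; the 1/2 allotted to Ishita's branch passes to Ishita's issue by representation.
The 1/2 is divided into 3 equal shares of 1/6 among Yamini, Falguni, Hemant.
Yamini is living and takes 1/6.
Falguni is living and takes 1/6.
Hemant predeceased; the 1/6 allotted to Hemant's branch passes to Hemant's issue by representation.
The 1/6 is divided into 2 equal shares of 1/12 among Aarav, Lakshmi.
Aarav is living and takes 1/12.
Lakshmi is living and takes 1/12.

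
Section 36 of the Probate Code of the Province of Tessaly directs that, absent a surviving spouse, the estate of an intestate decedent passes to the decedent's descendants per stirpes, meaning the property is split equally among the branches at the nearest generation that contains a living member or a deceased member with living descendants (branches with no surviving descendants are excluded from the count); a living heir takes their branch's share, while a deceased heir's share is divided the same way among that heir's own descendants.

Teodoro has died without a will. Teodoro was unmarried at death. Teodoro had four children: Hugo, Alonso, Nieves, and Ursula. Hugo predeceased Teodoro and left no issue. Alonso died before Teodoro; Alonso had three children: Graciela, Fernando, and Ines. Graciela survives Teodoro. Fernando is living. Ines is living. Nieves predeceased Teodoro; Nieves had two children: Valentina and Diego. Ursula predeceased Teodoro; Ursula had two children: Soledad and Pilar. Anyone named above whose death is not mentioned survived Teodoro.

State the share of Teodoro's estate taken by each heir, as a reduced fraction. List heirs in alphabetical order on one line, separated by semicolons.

Diego 1/6; Fernando 1/9; Graciela 1/9; Ines 1/9; Pilar 1/6; Soledad 1/6; Valentina 1/6

There is no surviving spouse, so the entire estate passes to Teodoro's descendants per stirpes.
Hugo left no surviving issue, so that branch lapses and is disregarded.
The estate is divided into 3 equal shares of 1/3 among Alonso, Nieves, Ursula.
Alonso predeceased; the 1/3 allotted to Alonso's branch passes to Alonso's issue by representation.
The 1/3 is divided into 3 equal shares of 1/9 among Graciela, Fernando, Ines.
Graciela is living and takes 1/9.
Fernando is living and takes 1/9.
Ines is living and takes 1/9.
Nieves predeceased; the 1/3 allotted to Nieves's branch passes to Nieves's issue by representation.
The 1/3 is divided into 2 equal shares of 1/6 among Valentina, Diego.
Valentina is living and takes 1/6.
Diego is living and takes 1/6.
Ursula predeceased; the 1/3 allotted to Ursula's branch passes to Ursula's issue by representation.
The 1/3 is divided into 2 equal shares of 1/6 among Soledad, Pilar.
Soledad is living and takes 1/6.
Pilar is living and takes 1/6.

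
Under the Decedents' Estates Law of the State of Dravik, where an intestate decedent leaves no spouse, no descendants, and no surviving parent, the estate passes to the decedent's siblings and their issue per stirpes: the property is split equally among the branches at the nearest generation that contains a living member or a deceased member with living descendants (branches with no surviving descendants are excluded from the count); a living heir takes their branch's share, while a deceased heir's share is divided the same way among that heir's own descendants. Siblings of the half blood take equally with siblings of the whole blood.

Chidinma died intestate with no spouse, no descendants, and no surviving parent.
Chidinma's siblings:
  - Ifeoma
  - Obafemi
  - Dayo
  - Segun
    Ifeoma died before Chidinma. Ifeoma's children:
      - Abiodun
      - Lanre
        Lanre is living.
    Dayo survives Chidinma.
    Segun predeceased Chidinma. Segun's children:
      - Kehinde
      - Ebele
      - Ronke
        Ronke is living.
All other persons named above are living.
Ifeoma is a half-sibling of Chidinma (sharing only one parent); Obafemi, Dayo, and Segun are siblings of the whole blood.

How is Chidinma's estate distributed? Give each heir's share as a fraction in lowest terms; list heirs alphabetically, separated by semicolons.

No spouse, descendants, or parent survives, so the estate passes to Chidinma's siblings per stirpes.
Half-blood and whole-blood siblings take equally under the stated rule.
The estate is divided into 4 equal shares of 1/4 among Ifeoma, Obafemi, Dayo, Segun.
Ifeoma predeceased; the 1/4 allotted to Ifeoma's branch passes to Ifeoma's issue by representation.
The 1/4 is divided into 2 equal shares of 1/8 among Abiodun, Lanre.
Abiodun is living and takes 1/8.
Lanre is living and takes 1/8.
Obafemi is living and takes 1/4.
Dayo is living and takes 1/4.
Segun predeceased; the 1/4 allotted to Segun's branch passes to Segun's issue by representation.
The 1/4 is divided into 3 equal shares of 1/12 among Kehinde, Ebele, Ronke.
Kehinde is living and takes 1/12.
Ebele is living and takes 1/12.
Ronke is living and takes 1/12.

Abiodun 1/8; Dayo 1/4; Ebele 1/12; Kehinde 1/12; Lanre 1/8; Obafemi 1/4; Ronke 1/12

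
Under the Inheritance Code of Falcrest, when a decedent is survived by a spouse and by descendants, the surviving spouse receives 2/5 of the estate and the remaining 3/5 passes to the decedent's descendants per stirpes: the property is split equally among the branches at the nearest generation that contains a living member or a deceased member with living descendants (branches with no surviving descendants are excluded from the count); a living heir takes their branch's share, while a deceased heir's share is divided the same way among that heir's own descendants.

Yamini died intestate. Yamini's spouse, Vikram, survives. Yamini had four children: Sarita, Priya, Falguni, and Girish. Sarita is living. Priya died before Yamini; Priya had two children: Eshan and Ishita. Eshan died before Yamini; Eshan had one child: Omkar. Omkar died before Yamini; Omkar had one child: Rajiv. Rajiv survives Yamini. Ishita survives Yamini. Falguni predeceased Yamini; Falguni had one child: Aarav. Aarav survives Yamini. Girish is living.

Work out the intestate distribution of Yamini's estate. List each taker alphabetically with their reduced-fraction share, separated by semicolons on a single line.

Vikram, as surviving spouse, takes 2/5.
The remaining 3/5 passes to Yamini's descendants per stirpes.
The 3/5 is divided into 4 equal shares of 3/20 among Sarita, Priya, Falguni, Girish.
Sarita is living and takes 3/20.
Priya predeceased; the 3/20 allotted to Priya's branch passes to Priya's issue by representation.
The 3/20 is divided into 2 equal shares of 3/40 among Eshan, Ishita.
Eshan predeceased; the 3/40 allotted to Eshan's branch passes to Eshan's issue by representation.
Omkar's line is the sole branch at this level, so the full 3/40 passes to Omkar's issue by representation.
Rajiv is the sole taker at this level and receives the full 3/40.
Ishita is living and takes 3/40.
Falguni predeceased; the 3/20 allotted to Falguni's branch passes to Falguni's issue by representation.
Aarav is the sole taker at this level and receives the full 3/20.
Girish is living and takes 3/20.

Aarav 3/20; Girish 3/20; Ishita 3/40; Rajiv 3/40; Sarita 3/20; Vikram 2/5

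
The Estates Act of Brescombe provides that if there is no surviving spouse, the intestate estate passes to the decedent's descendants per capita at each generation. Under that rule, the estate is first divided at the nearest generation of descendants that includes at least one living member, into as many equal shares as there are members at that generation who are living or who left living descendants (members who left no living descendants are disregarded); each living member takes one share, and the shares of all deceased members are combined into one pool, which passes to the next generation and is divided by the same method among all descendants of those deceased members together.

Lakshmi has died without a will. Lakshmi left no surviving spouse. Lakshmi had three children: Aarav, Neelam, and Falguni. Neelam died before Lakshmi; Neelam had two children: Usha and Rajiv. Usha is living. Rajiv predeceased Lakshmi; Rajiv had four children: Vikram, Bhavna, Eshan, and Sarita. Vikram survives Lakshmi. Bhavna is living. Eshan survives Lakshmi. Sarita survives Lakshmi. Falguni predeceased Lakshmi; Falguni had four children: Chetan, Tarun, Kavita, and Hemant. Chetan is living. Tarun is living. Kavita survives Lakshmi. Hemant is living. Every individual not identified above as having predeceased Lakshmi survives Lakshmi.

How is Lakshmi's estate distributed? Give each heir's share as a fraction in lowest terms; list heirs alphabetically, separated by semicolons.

Aarav 1/3; Bhavna 1/36; Chetan 1/9; Eshan 1/36; Hemant 1/9; Kavita 1/9; Sarita 1/36; Tarun 1/9; Usha 1/9; Vikram 1/36

There is no surviving spouse, so the entire estate passes to Lakshmi's descendants per capita at each generation.
At generation 1 (Aarav, Neelam, Falguni) there are 3 shares of (1)/3 = 1/3 each.
Living: Aarav — each takes 1/3.
Deceased: Neelam and Falguni. Their combined 2/3 is pooled and carried to generation 2.
At generation 2 (Usha, Rajiv, Chetan, Tarun, Kavita, Hemant) there are 6 shares of (2/3)/6 = 1/9 each.
Living: Usha, Chetan, Tarun, Kavita, and Hemant — each takes 1/9.
Deceased: Rajiv. That 1/9 share is carried to generation 3.
At generation 3 (Vikram, Bhavna, Eshan, Sarita) there are 4 shares of (1/9)/4 = 1/36 each.
Living: Vikram, Bhavna, Eshan, and Sarita — each takes 1/36.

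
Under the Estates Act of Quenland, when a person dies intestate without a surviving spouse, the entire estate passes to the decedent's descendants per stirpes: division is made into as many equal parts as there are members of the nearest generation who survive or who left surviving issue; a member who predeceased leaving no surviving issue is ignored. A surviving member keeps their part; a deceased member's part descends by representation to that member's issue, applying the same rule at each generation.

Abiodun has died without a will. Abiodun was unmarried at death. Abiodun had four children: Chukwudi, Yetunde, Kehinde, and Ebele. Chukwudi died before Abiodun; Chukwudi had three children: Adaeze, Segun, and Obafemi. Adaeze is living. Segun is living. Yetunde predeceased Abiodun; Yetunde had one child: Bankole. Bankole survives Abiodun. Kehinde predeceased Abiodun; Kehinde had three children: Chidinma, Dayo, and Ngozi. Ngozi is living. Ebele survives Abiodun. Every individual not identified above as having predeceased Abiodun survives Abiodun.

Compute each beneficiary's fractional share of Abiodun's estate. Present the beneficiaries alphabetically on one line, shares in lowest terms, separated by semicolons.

There is no surviving spouse, so the entire estate passes to Abiodun's descendants per stirpes.
The estate is divided into 4 equal shares of 1/4 among Chukwudi, Yetunde, Kehinde, Ebele.
Chukwudi predeceased; the 1/4 allotted to Chukwudi's branch passes to Chukwudi's issue by representation.
The 1/4 is divided into 3 equal shares of 1/12 among Adaeze, Segun, Obafemi.
Adaeze is living and takes 1/12.
Segun is living and takes 1/12.
Obafemi is living and takes 1/12.
Yetunde predeceased; the 1/4 allotted to Yetunde's branch passes to Yetunde's issue by representation.
Bankole is the sole taker at this level and receives the full 1/4.
Kehinde predeceased; the 1/4 allotted to Kehinde's branch passes to Kehinde's issue by representation.
The 1/4 is divided into 3 equal shares of 1/12 among Chidinma, Dayo, Ngozi.
Chidinma is living and takes 1/12.
Dayo is living and takes 1/12.
Ngozi is living and takes 1/12.
Ebele is living and takes 1/4.

Adaeze 1/12; Bankole 1/4; Chidinma 1/12; Dayo 1/12; Ebele 1/4; Ngozi 1/12; Obafemi 1/12; Segun 1/12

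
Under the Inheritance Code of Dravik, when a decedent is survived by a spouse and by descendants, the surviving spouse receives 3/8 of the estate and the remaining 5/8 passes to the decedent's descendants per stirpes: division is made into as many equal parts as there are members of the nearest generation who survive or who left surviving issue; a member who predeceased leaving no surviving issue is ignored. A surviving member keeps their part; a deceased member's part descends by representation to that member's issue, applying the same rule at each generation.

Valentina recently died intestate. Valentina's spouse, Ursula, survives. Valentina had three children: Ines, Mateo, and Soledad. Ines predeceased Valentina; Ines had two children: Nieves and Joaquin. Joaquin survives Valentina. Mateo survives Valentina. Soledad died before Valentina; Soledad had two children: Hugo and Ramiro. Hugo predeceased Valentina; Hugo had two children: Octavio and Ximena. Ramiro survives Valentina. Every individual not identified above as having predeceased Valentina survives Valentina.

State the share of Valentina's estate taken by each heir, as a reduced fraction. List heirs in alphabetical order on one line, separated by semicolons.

Joaquin 5/48; Mateo 5/24; Nieves 5/48; Octavio 5/96; Ramiro 5/48; Ursula 3/8; Ximena 5/96

Ursula, as surviving spouse, takes 3/8.
The remaining 5/8 passes to Valentina's descendants per stirpes.
The 5/8 is divided into 3 equal shares of 5/24 among Ines, Mateo, Soledad.
Ines predeceased; the 5/24 allotted to Ines's branch passes to Ines's issue by representation.
The 5/24 is divided into 2 equal shares of 5/48 among Nieves, Joaquin.
Nieves is living and takes 5/48.
Joaquin is living and takes 5/48.
Mateo is living and takes 5/24.
Soledad predeceased; the 5/24 allotted to Soledad's branch passes to Soledad's issue by representation.
The 5/24 is divided into 2 equal shares of 5/48 among Hugo, Ramiro.
Hugo predeceased; the 5/48 allotted to Hugo's branch passes to Hugo's issue by representation.
The 5/48 is divided into 2 equal shares of 5/96 among Octavio, Ximena.
Octavio is living and takes 5/96.
Ximena is living and takes 5/96.
Ramiro is living and takes 5/48.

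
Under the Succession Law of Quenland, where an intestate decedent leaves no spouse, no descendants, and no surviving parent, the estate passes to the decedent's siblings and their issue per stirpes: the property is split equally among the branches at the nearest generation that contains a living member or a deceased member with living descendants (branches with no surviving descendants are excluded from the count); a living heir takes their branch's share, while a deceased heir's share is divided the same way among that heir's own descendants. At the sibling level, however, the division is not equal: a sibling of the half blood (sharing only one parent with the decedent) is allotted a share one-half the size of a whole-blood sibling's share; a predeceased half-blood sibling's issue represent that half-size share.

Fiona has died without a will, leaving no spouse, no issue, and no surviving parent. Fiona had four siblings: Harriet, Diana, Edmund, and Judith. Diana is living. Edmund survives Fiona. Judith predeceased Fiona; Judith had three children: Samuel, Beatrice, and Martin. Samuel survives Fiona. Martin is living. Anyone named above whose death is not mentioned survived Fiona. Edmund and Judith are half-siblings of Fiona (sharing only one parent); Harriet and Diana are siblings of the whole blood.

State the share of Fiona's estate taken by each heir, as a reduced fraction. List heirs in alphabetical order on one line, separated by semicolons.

No spouse, descendants, or parent survives, so the estate passes to Fiona's siblings per stirpes.
Half-blood siblings count for one-half the weight of whole-blood siblings at the initial division.
Dividing 1 in proportion to weights (total weight 3): Harriet (weight 1) → 1/3; Diana (weight 1) → 1/3; Edmund (weight 1/2) → 1/6; Judith (weight 1/2) → 1/6.
Harriet is living and takes 1/3.
Diana is living and takes 1/3.
Edmund is living and takes 1/6.
Judith predeceased; the 1/6 allotted to Judith's branch passes to Judith's issue by representation.
The 1/6 is divided into 3 equal shares of 1/18 among Samuel, Beatrice, Martin.
Samuel is living and takes 1/18.
Beatrice is living and takes 1/18.
Martin is living and takes 1/18.

Beatrice 1/18; Diana 1/3; Edmund 1/6; Harriet 1/3; Martin 1/18; Samuel 1/18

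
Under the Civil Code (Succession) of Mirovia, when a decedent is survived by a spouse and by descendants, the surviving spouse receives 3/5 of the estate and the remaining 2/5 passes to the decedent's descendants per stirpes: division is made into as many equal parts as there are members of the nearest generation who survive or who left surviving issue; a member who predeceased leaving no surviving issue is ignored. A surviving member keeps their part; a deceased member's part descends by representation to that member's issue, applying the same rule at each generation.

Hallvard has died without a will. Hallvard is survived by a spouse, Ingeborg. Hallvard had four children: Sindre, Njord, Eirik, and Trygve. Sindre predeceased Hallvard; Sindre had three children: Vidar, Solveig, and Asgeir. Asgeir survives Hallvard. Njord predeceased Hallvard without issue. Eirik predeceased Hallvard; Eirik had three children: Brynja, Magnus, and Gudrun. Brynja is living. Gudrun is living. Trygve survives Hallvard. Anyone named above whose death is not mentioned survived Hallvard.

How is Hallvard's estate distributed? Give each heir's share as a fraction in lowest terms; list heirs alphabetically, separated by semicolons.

Asgeir 2/45; Brynja 2/45; Gudrun 2/45; Ingeborg 3/5; Magnus 2/45; Solveig 2/45; Trygve 2/15; Vidar 2/45

Ingeborg, as surviving spouse, takes 3/5.
The remaining 2/5 passes to Hallvard's descendants per stirpes.
Njord left no surviving issue, so that branch lapses and is disregarded.
The 2/5 is divided into 3 equal shares of 2/15 among Sindre, Eirik, Trygve.
Sindre predeceased; the 2/15 allotted to Sindre's branch passes to Sindre's issue by representation.
The 2/15 is divided into 3 equal shares of 2/45 among Vidar, Solveig, Asgeir.
Vidar is living and takes 2/45.
Solveig is living and takes 2/45.
Asgeir is living and takes 2/45.
Eirik predeceased; the 2/15 allotted to Eirik's branch passes to Eirik's issue by representation.
The 2/15 is divided into 3 equal shares of 2/45 among Brynja, Magnus, Gudrun.
Brynja is living and takes 2/45.
Magnus is living and takes 2/45.
Gudrun is living and takes 2/45.
Trygve is living and takes 2/15.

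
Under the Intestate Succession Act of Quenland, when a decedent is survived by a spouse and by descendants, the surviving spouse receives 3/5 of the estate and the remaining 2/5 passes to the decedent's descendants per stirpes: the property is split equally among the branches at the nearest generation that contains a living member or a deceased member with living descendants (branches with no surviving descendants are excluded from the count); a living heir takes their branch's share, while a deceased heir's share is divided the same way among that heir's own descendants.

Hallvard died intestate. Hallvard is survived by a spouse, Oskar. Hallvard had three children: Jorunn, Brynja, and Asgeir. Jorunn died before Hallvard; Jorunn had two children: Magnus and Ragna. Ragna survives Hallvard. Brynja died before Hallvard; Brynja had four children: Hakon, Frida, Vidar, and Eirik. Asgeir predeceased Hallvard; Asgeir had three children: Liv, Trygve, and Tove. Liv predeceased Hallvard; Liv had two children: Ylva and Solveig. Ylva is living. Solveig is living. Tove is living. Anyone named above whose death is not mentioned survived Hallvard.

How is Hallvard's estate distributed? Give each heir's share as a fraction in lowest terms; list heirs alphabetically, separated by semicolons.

Oskar, as surviving spouse, takes 3/5.
The remaining 2/5 passes to Hallvard's descendants per stirpes.
The 2/5 is divided into 3 equal shares of 2/15 among Jorunn, Brynja, Asgeir.
Jorunn predeceased; the 2/15 allotted to Jorunn's branch passes to Jorunn's issue by representation.
The 2/15 is divided into 2 equal shares of 1/15 among Magnus, Ragna.
Magnus is living and takes 1/15.
Ragna is living and takes 1/15.
Brynja predeceased; the 2/15 allotted to Brynja's branch passes to Brynja's issue by representation.
The 2/15 is divided into 4 equal shares of 1/30 among Hakon, Frida, Vidar, Eirik.
Hakon is living and takes 1/30.
Frida is living and takes 1/30.
Vidar is living and takes 1/30.
Eirik is living and takes 1/30.
Asgeir predeceased; the 2/15 allotted to Asgeir's branch passes to Asgeir's issue by representation.
The 2/15 is divided into 3 equal shares of 2/45 among Liv, Trygve, Tove.
Liv predeceased; the 2/45 allotted to Liv's branch passes to Liv's issue by representation.
The 2/45 is divided into 2 equal shares of 1/45 among Ylva, Solveig.
Ylva is living and takes 1/45.
Solveig is living and takes 1/45.
Trygve is living and takes 2/45.
Tove is living and takes 2/45.

Eirik 1/30; Frida 1/30; Hakon 1/30; Magnus 1/15; Oskar 3/5; Ragna 1/15; Solveig 1/45; Tove 2/45; Trygve 2/45; Vidar 1/30; Ylva 1/45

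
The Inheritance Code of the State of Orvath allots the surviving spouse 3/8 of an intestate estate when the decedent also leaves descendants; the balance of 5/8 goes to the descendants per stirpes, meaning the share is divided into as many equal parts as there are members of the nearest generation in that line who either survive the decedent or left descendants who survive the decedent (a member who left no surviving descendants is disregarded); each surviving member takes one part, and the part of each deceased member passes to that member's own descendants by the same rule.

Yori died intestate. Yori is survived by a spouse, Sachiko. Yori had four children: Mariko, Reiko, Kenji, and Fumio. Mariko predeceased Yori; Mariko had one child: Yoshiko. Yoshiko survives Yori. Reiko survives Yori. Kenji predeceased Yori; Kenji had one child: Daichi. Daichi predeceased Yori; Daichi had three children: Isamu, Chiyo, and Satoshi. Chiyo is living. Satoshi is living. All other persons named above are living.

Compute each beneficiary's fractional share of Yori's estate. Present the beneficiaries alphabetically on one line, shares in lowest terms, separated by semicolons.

Chiyo 5/96; Fumio 5/32; Isamu 5/96; Reiko 5/32; Sachiko 3/8; Satoshi 5/96; Yoshiko 5/32

Sachiko, as surviving spouse, takes 3/8.
The remaining 5/8 passes to Yori's descendants per stirpes.
The 5/8 is divided into 4 equal shares of 5/32 among Mariko, Reiko, Kenji, Fumio.
Mariko predeceased; the 5/32 allotted to Mariko's branch passes to Mariko's issue by representation.
Yoshiko is the sole taker at this level and receives the full 5/32.
Reiko is living and takes 5/32.
Kenji predeceased; the 5/32 allotted to Kenji's branch passes to Kenji's issue by representation.
Daichi's line is the sole branch at this level, so the full 5/32 passes to Daichi's issue by representation.
The 5/32 is divided into 3 equal shares of 5/96 among Isamu, Chiyo, Satoshi.
Isamu is living and takes 5/96.
Chiyo is living and takes 5/96.
Satoshi is living and takes 5/96.
Fumio is living and takes 5/32.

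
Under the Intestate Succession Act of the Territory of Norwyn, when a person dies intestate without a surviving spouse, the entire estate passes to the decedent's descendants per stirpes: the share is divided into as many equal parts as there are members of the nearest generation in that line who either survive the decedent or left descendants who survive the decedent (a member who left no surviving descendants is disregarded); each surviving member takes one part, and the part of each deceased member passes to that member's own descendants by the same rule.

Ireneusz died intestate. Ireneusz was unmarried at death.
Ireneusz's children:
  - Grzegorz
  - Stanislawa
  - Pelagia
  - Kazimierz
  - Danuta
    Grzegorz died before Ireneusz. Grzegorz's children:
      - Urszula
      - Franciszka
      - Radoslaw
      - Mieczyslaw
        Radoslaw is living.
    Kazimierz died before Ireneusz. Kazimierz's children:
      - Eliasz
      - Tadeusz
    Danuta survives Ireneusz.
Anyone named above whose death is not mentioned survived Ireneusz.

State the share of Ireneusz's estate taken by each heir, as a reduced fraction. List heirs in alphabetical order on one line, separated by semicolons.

Danuta 1/5; Eliasz 1/10; Franciszka 1/20; Mieczyslaw 1/20; Pelagia 1/5; Radoslaw 1/20; Stanislawa 1/5; Tadeusz 1/10; Urszula 1/20

There is no surviving spouse, so the entire estate passes to Ireneusz's descendants per stirpes.
The estate is divided into 5 equal shares of 1/5 among Grzegorz, Stanislawa, Pelagia, Kazimierz, Danuta.
Grzegorz predeceased; the 1/5 allotted to Grzegorz's branch passes to Grzegorz's issue by representation.
The 1/5 is divided into 4 equal shares of 1/20 among Urszula, Franciszka, Radoslaw, Mieczyslaw.
Urszula is living and takes 1/20.
Franciszka is living and takes 1/20.
Radoslaw is living and takes 1/20.
Mieczyslaw is living and takes 1/20.
Stanislawa is living and takes 1/5.
Pelagia is living and takes 1/5.
Kazimierz predeceased; the 1/5 allotted to Kazimierz's branch passes to Kazimierz's issue by representation.
The 1/5 is divided into 2 equal shares of 1/10 among Eliasz, Tadeusz.
Eliasz is living and takes 1/10.
Tadeusz is living and takes 1/10.
Danuta is living and takes 1/5.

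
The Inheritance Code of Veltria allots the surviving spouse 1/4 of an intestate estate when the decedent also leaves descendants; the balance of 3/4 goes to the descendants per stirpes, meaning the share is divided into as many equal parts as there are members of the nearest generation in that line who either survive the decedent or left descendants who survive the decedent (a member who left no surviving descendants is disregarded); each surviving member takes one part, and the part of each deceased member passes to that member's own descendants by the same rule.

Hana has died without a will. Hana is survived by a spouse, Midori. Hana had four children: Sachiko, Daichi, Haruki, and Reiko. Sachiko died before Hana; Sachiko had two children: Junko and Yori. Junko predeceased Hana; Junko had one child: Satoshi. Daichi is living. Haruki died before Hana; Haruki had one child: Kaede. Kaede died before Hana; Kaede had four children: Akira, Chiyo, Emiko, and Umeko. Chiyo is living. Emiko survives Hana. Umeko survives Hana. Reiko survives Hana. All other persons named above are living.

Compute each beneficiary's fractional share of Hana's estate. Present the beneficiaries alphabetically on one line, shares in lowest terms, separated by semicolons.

Midori, as surviving spouse, takes 1/4.
The remaining 3/4 passes to Hana's descendants per stirpes.
The 3/4 is divided into 4 equal shares of 3/16 among Sachiko, Daichi, Haruki, Reiko.
Sachiko predeceased; the 3/16 allotted to Sachiko's branch passes to Sachiko's issue by representation.
The 3/16 is divided into 2 equal shares of 3/32 among Junko, Yori.
Junko predeceased; the 3/32 allotted to Junko's branch passes to Junko's issue by representation.
Satoshi is the sole taker at this level and receives the full 3/32.
Yori is living and takes 3/32.
Daichi is living and takes 3/16.
Haruki predeceased; the 3/16 allotted to Haruki's branch passes to Haruki's issue by representation.
Kaede's line is the sole branch at this level, so the full 3/16 passes to Kaede's issue by representation.
The 3/16 is divided into 4 equal shares of 3/64 among Akira, Chiyo, Emiko, Umeko.
Akira is living and takes 3/64.
Chiyo is living and takes 3/64.
Emiko is living and takes 3/64.
Umeko is living and takes 3/64.
Reiko is living and takes 3/16.

Akira 3/64; Chiyo 3/64; Daichi 3/16; Emiko 3/64; Midori 1/4; Reiko 3/16; Satoshi 3/32; Umeko 3/64; Yori 3/32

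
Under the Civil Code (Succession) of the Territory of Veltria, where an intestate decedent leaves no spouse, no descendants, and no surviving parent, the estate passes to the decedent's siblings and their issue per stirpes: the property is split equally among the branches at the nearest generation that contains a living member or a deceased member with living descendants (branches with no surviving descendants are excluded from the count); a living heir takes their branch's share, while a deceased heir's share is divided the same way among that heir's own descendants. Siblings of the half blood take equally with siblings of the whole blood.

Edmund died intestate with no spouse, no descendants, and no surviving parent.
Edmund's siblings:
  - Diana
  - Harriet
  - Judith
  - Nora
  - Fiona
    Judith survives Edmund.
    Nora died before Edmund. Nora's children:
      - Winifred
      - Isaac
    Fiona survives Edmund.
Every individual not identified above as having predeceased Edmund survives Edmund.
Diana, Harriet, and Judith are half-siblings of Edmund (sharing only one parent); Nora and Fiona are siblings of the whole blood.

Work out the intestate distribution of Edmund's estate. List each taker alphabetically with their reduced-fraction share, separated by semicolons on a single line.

Diana 1/5; Fiona 1/5; Harriet 1/5; Isaac 1/10; Judith 1/5; Winifred 1/10

No spouse, descendants, or parent survives, so the estate passes to Edmund's siblings per stirpes.
Half-blood and whole-blood siblings take equally under the stated rule.
The estate is divided into 5 equal shares of 1/5 among Diana, Harriet, Judith, Nora, Fiona.
Diana is living and takes 1/5.
Harriet is living and takes 1/5.
Judith is living and takes 1/5.
Nora predeceased; the 1/5 allotted to Nora's branch passes to Nora's issue by representation.
The 1/5 is divided into 2 equal shares of 1/10 among Winifred, Isaac.
Winifred is living and takes 1/10.
Isaac is living and takes 1/10.
Fiona is living and takes 1/5.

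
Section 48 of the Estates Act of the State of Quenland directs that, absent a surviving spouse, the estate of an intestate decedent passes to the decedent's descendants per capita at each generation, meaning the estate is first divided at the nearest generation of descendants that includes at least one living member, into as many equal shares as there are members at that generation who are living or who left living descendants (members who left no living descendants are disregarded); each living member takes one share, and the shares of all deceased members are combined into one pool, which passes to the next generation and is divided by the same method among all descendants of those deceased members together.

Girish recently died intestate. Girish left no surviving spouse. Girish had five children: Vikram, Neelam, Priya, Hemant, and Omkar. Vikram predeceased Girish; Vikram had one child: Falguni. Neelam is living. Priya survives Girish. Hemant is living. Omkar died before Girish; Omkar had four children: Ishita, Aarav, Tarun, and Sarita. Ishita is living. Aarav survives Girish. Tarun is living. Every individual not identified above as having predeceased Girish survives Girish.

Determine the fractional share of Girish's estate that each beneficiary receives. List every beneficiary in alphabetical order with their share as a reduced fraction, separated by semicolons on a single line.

Aarav 2/25; Falguni 2/25; Hemant 1/5; Ishita 2/25; Neelam 1/5; Priya 1/5; Sarita 2/25; Tarun 2/25

There is no surviving spouse, so the entire estate passes to Girish's descendants per capita at each generation.
At generation 1 (Vikram, Neelam, Priya, Hemant, Omkar) there are 5 shares of (1)/5 = 1/5 each.
Living: Neelam, Priya, and Hemant — each takes 1/5.
Deceased: Vikram and Omkar. Their combined 2/5 is pooled and carried to generation 2.
At generation 2 (Falguni, Ishita, Aarav, Tarun, Sarita) there are 5 shares of (2/5)/5 = 2/25 each.
Living: Falguni, Ishita, Aarav, Tarun, and Sarita — each takes 2/25.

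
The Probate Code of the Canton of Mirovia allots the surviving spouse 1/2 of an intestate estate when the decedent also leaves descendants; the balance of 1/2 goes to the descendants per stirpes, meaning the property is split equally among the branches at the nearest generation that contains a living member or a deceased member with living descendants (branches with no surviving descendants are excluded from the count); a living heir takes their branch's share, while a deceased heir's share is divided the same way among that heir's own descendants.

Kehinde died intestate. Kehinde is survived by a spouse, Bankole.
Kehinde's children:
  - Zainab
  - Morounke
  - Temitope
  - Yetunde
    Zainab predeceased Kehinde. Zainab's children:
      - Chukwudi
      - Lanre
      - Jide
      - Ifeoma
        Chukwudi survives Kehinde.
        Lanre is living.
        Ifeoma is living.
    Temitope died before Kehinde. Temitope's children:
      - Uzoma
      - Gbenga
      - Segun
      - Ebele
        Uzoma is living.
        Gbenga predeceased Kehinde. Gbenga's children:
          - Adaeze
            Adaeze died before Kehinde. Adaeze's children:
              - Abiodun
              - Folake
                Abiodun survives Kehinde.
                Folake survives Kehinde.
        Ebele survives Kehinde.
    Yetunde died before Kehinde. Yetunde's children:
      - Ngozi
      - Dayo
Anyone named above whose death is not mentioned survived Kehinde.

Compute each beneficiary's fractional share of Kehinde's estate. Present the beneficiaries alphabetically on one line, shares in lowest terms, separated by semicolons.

Abiodun 1/64; Bankole 1/2; Chukwudi 1/32; Dayo 1/16; Ebele 1/32; Folake 1/64; Ifeoma 1/32; Jide 1/32; Lanre 1/32; Morounke 1/8; Ngozi 1/16; Segun 1/32; Uzoma 1/32

Bankole, as surviving spouse, takes 1/2.
The remaining 1/2 passes to Kehinde's descendants per stirpes.
The 1/2 is divided into 4 equal shares of 1/8 among Zainab, Morounke, Temitope, Yetunde.
Zainab predeceased; the 1/8 allotted to Zainab's branch passes to Zainab's issue by representation.
The 1/8 is divided into 4 equal shares of 1/32 among Chukwudi, Lanre, Jide, Ifeoma.
Chukwudi is living and takes 1/32.
Lanre is living and takes 1/32.
Jide is living and takes 1/32.
Ifeoma is living and takes 1/32.
Morounke is living and takes 1/8.
Temitope predeceased; the 1/8 allotted to Temitope's branch passes to Temitope's issue by representation.
The 1/8 is divided into 4 equal shares of 1/32 among Uzoma, Gbenga, Segun, Ebele.
Uzoma is living and takes 1/32.
Gbenga predeceased; the 1/32 allotted to Gbenga's branch passes to Gbenga's issue by representation.
Adaeze's line is the sole branch at this level, so the full 1/32 passes to Adaeze's issue by representation.
The 1/32 is divided into 2 equal shares of 1/64 among Abiodun, Folake.
Abiodun is living and takes 1/64.
Folake is living and takes 1/64.
Segun is living and takes 1/32.
Ebele is living and takes 1/32.
Yetunde predeceased; the 1/8 allotted to Yetunde's branch passes to Yetunde's issue by representation.
The 1/8 is divided into 2 equal shares of 1/16 among Ngozi, Dayo.
Ngozi is living and takes 1/16.
Dayo is living and takes 1/16.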